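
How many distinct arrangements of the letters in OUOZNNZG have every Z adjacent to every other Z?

Treat the 2 copies of Z as a single block. The multiset to arrange is then {ZZ, G, N, N, O, O, U}, 7 items in all.
That gives (7)!/(2!·2!) = 1260 arrangements.

1260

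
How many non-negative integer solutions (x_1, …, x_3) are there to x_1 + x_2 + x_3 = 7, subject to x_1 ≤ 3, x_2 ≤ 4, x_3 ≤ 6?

By stars and bars, unrestricted non-negative solutions to x_1+…+x_3 = 7 number C(7+2,2) = 36.
Subtract solutions that violate a single cap (substitute x_i' = x_i − (cap_i+1)): x_1 ≥ 4 gives C(5,2) = 10; x_2 ≥ 5 gives C(4,2) = 6; x_3 ≥ 7 gives C(2,2) = 1. Together 17.
No two caps can be exceeded simultaneously, so the pair terms are all 0.
By inclusion–exclusion the count is 36 − 17 + 0 = 19.

19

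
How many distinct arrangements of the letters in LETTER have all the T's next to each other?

60

Treat the 2 copies of T as a single block. The multiset to arrange is then {TT, E, E, L, R}, 5 items in all.
That gives (5)!/(2!) = 60 arrangements.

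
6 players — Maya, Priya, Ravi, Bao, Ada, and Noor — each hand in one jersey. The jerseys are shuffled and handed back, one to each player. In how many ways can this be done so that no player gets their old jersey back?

Let Aᵢ be the assignments in which player i gets their old jersey. We want the size of the complement of A₁∪…∪A_6.
By inclusion–exclusion this is Σ_{j=0}^{6} (−1)^j C(6,j)·(6−j)!.
Computing: 720 − 720 + 360 − 120 + 30 − 6 + 1 = 265.

265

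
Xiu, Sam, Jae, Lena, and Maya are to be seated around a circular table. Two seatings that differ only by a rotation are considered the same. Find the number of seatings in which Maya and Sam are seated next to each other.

Treat {Maya, Sam} as one unit (2 internal orders) and seat the resulting 4 units around the table: (3)! circular arrangements.
So 2 × (3)! = 2 × 6 = 12.

12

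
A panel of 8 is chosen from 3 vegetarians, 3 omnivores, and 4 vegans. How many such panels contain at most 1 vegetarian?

3

Split by how many vegetarians are chosen (0 through 1).
Sum: C(3,0)·C(7,8) + C(3,1)·C(7,7) = 0 + 3 = 3.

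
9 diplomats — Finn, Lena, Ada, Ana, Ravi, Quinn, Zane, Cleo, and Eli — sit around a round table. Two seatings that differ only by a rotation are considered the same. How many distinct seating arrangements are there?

Fix one person's seat to break rotational symmetry; the remaining 8 people can be arranged in (8)! = 40320 ways.

40320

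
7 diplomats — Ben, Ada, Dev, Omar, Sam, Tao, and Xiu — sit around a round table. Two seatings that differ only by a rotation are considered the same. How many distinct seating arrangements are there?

Fix one person's seat to break rotational symmetry; the remaining 6 people can be arranged in (6)! = 720 ways.

720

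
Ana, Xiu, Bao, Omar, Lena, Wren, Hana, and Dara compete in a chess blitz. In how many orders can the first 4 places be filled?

1680

There are 8 choices for 1st place, 7 for 2nd, and so on down to 5 for position 4.
That gives 8 × 7 × 6 × 5 = 1680.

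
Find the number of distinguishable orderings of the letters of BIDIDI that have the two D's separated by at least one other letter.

Total arrangements of BIDIDI: 6!/(3!·2!) = 60.
If the two D's are adjacent, glue them into one block, leaving 5 items to arrange: (5)!/(3!) = 20 ways.
Subtracting, 60 − 20 = 40 arrangements keep the D's apart.

40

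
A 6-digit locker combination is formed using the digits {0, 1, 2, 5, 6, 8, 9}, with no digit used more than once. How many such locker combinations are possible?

With no repetition, fill the 6 digits in order: 7 choices, then 6, down to 2.
That product is 7 × 6 × 5 × 4 × 3 × 2 = 5040.

5040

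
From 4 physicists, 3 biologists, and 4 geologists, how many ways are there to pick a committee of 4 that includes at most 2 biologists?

Split by how many biologists are chosen (0 through 2).
Sum: C(3,0)·C(8,4) + C(3,1)·C(8,3) + C(3,2)·C(8,2) = 70 + 168 + 84 = 322.

322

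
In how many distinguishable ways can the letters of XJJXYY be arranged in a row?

90

XJJXYY has 6 letters with J appearing twice, X appearing twice, and Y appearing twice.
The number of distinct arrangements is 6!/(2!·2!·2!) = 720/8 = 90.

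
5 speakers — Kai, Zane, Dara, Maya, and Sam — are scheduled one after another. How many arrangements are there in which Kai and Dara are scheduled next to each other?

48

Glue Kai and Dara into one block (2 internal orders), leaving 4 units to arrange in a row.
So the count is 2·(4)! = 48.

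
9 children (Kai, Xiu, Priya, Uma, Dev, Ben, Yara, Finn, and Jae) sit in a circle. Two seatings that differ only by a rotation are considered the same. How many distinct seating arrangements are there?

40320

Around a circle, 9 distinct people have 9!/9 = (8)! = 40320 rotationally distinct seatings.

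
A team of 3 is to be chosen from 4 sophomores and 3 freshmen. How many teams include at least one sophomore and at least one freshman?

30

With no constraint there are C(7,3) = 35 possible selections.
Selections missing a whole group: no sophomores → C(3,3) = 1; no freshmen → C(4,3) = 4.
Both groups omitted at once is impossible, so 35 − 5 = 30.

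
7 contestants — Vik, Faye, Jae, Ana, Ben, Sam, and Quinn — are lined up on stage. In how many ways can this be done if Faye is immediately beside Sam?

Place the 5 others and the Faye-Sam pair as 6 objects in a line; the pair has 2 internal arrangements.
That gives 2 × 6! = 2 × 720 = 1440.

1440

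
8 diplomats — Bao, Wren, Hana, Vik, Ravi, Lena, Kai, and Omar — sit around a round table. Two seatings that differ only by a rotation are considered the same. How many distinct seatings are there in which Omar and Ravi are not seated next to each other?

3600

All circular seatings of 8 people number (7)! = 5040.
Seatings with Omar beside Ravi: treat them as a block with 2 internal orders, giving 2 × (6)! = 1440.
Subtracting, 5040 − 1440 = 3600.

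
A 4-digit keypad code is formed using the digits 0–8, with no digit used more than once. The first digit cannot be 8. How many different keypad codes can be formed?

2688

The first digit has 9−1 = 8 choices (anything except 8).
The remaining 3 digits are filled from the other 8 symbols without repetition: 8 × 7 × 6 = 336.
Total: 8 × 336 = 2688.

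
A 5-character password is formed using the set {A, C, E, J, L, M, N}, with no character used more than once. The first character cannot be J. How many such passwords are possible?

The first character has 7−1 = 6 choices (anything except J).
The remaining 4 characters are filled from the other 6 symbols without repetition: 6 × 5 × 4 × 3 = 360.
Total: 6 × 360 = 2160.

2160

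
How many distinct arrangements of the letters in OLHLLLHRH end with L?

1120

With the last slot taken by L, it remains to arrange the other 8 letters (OHLLLHRH).
Those 8 letters have H appearing 3 times and L appearing 3 times, giving (8)!/(3!·3!) = 1120.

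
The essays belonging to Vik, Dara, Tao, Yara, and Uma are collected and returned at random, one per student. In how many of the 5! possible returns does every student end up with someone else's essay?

Let Aᵢ be the assignments in which student i gets their own essay. We want the size of the complement of A₁∪…∪A_5.
By inclusion–exclusion this is Σ_{j=0}^{5} (−1)^j C(5,j)·(5−j)!.
Computing: 120 − 120 + 60 − 20 + 5 − 1 = 44.

44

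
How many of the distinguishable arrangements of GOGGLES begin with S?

120

Fix S in the first position and arrange the remaining 6 letters.
Those 6 letters have G appearing 3 times, giving (6)!/(3!) = 120.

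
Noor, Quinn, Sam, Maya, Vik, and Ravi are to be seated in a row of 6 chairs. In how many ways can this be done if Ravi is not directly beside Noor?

480

There are 6! = 720 arrangements in all. If Ravi and Noor are adjacent, merging them into one block gives 2·(5)! = 240 arrangements.
So 720 − 240 = 480 arrangements keep them apart.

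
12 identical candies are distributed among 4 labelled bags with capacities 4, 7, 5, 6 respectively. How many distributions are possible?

By stars and bars, unrestricted non-negative solutions to x_1+…+x_4 = 12 number C(12+3,3) = 455.
Subtract solutions that violate a single cap (substitute x_i' = x_i − (cap_i+1)): x_1 ≥ 5 gives C(10,3) = 120; x_2 ≥ 8 gives C(7,3) = 35; x_3 ≥ 6 gives C(9,3) = 84; x_4 ≥ 7 gives C(8,3) = 56. Together 295.
Add back pairs where two caps are both exceeded: 0 + 4 + 1 + 0 + 0 + 0 = 5.
By inclusion–exclusion the count is 455 − 295 + 5 = 165.

165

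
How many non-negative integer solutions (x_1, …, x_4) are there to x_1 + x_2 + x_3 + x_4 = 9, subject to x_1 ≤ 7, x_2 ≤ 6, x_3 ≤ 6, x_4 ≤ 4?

Ignoring the caps, the number of non-negative solutions to x_1+…+x_4 = 9 is C(12,3) = 220.
Subtract solutions that violate a single cap (substitute x_i' = x_i − (cap_i+1)): x_1 ≥ 8 gives C(4,3) = 4; x_2 ≥ 7 gives C(5,3) = 10; x_3 ≥ 7 gives C(5,3) = 10; x_4 ≥ 5 gives C(7,3) = 35. Together 59.
No two caps can be exceeded simultaneously, so the pair terms are all 0.
By inclusion–exclusion the count is 220 − 59 + 0 = 161.

161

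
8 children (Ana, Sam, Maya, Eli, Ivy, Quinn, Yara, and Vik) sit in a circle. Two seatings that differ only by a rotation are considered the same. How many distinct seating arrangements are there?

Around a circle, 8 distinct people have 8!/8 = (7)! = 5040 rotationally distinct seatings.

5040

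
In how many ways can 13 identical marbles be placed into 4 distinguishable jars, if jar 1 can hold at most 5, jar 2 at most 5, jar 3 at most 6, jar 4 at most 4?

101

Ignoring the caps, the number of non-negative solutions to x_1+…+x_4 = 13 is C(16,3) = 560.
Subtract solutions that violate a single cap (substitute x_i' = x_i − (cap_i+1)): x_1 ≥ 6 gives C(10,3) = 120; x_2 ≥ 6 gives C(10,3) = 120; x_3 ≥ 7 gives C(9,3) = 84; x_4 ≥ 5 gives C(11,3) = 165. Together 489.
Add back pairs where two caps are both exceeded: 4 + 1 + 10 + 1 + 10 + 4 = 30.
By inclusion–exclusion the count is 560 − 489 + 30 = 101.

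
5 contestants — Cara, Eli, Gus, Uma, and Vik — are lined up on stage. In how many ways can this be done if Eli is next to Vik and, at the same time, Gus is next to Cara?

Treat {Eli,Vik} as one block (2 orders) and {Gus,Cara} as another (2 orders).
That leaves 3 units to arrange: 2 × 2 × 3! = 4 × 6 = 24.

24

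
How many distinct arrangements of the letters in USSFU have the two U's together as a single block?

12

Treat the 2 copies of U as a single block. The multiset to arrange is then {UU, F, S, S}, 4 items in all.
That gives (4)!/(2!) = 12 arrangements.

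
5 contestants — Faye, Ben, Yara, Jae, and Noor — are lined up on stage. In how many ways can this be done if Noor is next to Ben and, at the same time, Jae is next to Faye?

Treat {Noor,Ben} as one block (2 orders) and {Jae,Faye} as another (2 orders).
That leaves 3 units to arrange: 2 × 2 × 3! = 4 × 6 = 24.

24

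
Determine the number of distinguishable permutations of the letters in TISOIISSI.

2520

Letter multiplicities in TISOIISSI: I×4, O×1, S×3, T×1.
The number of distinct arrangements is 9!/(4!·3!) = 362880/144 = 2520.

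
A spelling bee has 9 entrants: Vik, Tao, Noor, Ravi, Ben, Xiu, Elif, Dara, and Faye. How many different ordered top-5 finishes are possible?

15120

This is an ordered selection of 5 from 9: P(9,5).
That gives 9 × 8 × 7 × 6 × 5 = 15120.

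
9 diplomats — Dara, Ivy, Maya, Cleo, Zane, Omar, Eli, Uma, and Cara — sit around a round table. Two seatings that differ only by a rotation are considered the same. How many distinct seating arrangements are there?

40320

Around a circle, 9 distinct people have 9!/9 = (8)! = 40320 rotationally distinct seatings.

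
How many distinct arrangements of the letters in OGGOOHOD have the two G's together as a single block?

210

Treat the 2 copies of G as a single block. The multiset to arrange is then {GG, D, H, O, O, O, O}, 7 items in all.
That gives (7)!/(4!) = 210 arrangements.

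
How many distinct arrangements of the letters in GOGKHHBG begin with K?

Fix K in the first position and arrange the remaining 7 letters.
Those 7 letters have G appearing 3 times and H appearing twice, giving (7)!/(3!·2!) = 420.

420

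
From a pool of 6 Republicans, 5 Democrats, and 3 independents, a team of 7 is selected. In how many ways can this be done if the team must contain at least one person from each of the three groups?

Total 7-person selections from all 14: C(14,7) = 3432.
Selections missing a whole group: no Republicans → C(8,7) = 8; no Democrats → C(9,7) = 36; no independents → C(11,7) = 330.
Add back selections omitting two groups (i.e. drawn from a single group): C(6,7) + C(5,7) + C(3,7) = 0.
By inclusion–exclusion: 3432 − 374 + 0 = 3058.

3058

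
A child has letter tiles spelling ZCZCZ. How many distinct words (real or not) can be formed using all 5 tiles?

The 5 letters of ZCZCZ have repeats: C appearing twice and Z appearing 3 times.
So there are 5! / (3!·2!) = 10 distinguishable arrangements.

10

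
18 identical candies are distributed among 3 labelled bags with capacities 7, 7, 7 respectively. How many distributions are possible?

10

Ignoring the caps, the number of non-negative solutions to x_1+…+x_3 = 18 is C(20,2) = 190.
Subtract solutions that violate a single cap (substitute x_i' = x_i − (cap_i+1)): x_1 ≥ 8 gives C(12,2) = 66; x_2 ≥ 8 gives C(12,2) = 66; x_3 ≥ 8 gives C(12,2) = 66. Together 198.
Add back pairs where two caps are both exceeded: 6 + 6 + 6 = 18.
By inclusion–exclusion the count is 190 − 198 + 18 = 10.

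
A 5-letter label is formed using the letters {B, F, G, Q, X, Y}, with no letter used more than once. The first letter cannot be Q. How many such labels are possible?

The first letter has 6−1 = 5 choices (anything except Q).
The remaining 4 letters are filled from the other 5 symbols without repetition: 5 × 4 × 3 × 2 = 120.
Total: 5 × 120 = 600.

600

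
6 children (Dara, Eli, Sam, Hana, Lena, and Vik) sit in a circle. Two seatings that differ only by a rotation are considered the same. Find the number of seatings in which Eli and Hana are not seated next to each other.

All circular seatings of 6 people number (5)! = 120.
Those with Eli next to Hana: fuse the pair into one unit and seat 5 units around a circle — 2·(4)! = 48.
Subtracting, 120 − 48 = 72.

72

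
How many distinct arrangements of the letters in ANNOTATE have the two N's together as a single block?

1260

Treat the 2 copies of N as a single block. The multiset to arrange is then {NN, A, A, E, O, T, T}, 7 items in all.
That gives (7)!/(2!·2!) = 1260 arrangements.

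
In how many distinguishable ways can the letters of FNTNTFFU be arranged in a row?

FNTNTFFU has 8 letters with F appearing 3 times, N appearing twice, and T appearing twice.
Dividing 8! = 40320 by 3!·2!·2! = 24 for the repeated letters gives 1680.

1680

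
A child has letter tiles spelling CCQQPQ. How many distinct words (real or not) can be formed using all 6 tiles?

60

Letter multiplicities in CCQQPQ: C×2, P×1, Q×3.
The number of distinct arrangements is 6!/(3!·2!) = 720/12 = 60.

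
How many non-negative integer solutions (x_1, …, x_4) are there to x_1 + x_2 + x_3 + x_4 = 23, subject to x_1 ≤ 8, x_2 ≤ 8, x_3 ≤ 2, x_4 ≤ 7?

10

By stars and bars, unrestricted non-negative solutions to x_1+…+x_4 = 23 number C(23+3,3) = 2600.
Subtract solutions that violate a single cap (substitute x_i' = x_i − (cap_i+1)): x_1 ≥ 9 gives C(17,3) = 680; x_2 ≥ 9 gives C(17,3) = 680; x_3 ≥ 3 gives C(23,3) = 1771; x_4 ≥ 8 gives C(18,3) = 816. Together 3947.
Add back pairs where two caps are both exceeded: 56 + 364 + 84 + 364 + 84 + 455 = 1407.
Subtract triples: 10 + 0 + 20 + 20 = 50.
By inclusion–exclusion the count is 2600 − 3947 + 1407 − 50 = 10.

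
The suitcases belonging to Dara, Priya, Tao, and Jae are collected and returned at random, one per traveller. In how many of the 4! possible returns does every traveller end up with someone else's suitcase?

This is the derangement count D_4: permutations of 4 items with no fixed point.
By inclusion–exclusion this is Σ_{j=0}^{4} (−1)^j C(4,j)·(4−j)!.
Computing: 24 − 24 + 12 − 4 + 1 = 9.

9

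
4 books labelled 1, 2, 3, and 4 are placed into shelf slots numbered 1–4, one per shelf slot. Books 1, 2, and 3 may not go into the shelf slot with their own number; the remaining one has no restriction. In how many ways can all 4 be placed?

Let Aᵢ (for i ∈ {1, 2, 3}) be the placements that put book i in its forbidden shelf slot. Any j of these fix j positions, leaving (4−j)! ways to fill the rest, and there are C(3,j) ways to pick which j.
By inclusion–exclusion, the number of valid placements is Σ_{j=0}^{3} (−1)^j C(3,j)·(4−j)!.
Computing: 24 − 18 + 6 − 1 = 11.

11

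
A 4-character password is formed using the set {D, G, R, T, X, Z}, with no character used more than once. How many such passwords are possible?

360

This is a permutation of 4 out of 6: P(6,4) = 6!/2!.
That product is 6 × 5 × 4 × 3 = 360.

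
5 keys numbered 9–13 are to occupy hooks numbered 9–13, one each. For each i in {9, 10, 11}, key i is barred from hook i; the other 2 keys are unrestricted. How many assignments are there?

Let Aᵢ (for i ∈ {9, 10, 11}) be the placements that put key i in its forbidden hook. Any j of these fix j positions, leaving (5−j)! ways to fill the rest, and there are C(3,j) ways to pick which j.
By inclusion–exclusion, the number of valid placements is Σ_{j=0}^{3} (−1)^j C(3,j)·(5−j)!.
Computing: 120 − 72 + 18 − 2 = 64.

64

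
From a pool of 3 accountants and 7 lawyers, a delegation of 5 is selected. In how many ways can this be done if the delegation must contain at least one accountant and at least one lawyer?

231

Unrestricted: C(10,5) = 252 ways to pick any 5 of the 10.
Subtract selections that omit an entire group: no accountants → C(7,5) = 21; no lawyers → C(3,5) = 0.
Both groups omitted at once is impossible, so 252 − 21 = 231.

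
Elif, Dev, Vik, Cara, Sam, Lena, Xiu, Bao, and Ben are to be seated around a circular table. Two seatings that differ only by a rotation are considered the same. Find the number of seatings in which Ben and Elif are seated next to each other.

Glue Ben and Elif into a block (2 internal orders). Seating 8 units around a circle gives (7)! arrangements.
So 2 × (7)! = 2 × 5040 = 10080.

10080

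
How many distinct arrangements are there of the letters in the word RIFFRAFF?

RIFFRAFF has 8 letters with F appearing 4 times and R appearing twice.
Dividing 8! = 40320 by 4!·2! = 48 for the repeated letters gives 840.

840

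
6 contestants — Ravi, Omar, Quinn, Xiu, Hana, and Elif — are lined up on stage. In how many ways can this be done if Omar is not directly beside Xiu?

There are 6! = 720 arrangements in all. If Omar and Xiu are adjacent, merging them into one block gives 2·(5)! = 240 arrangements.
Complementary counting: 720 − 240 = 480.

480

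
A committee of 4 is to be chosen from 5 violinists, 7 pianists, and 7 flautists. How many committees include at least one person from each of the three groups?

1960

Unrestricted: C(19,4) = 3876 ways to pick any 4 of the 19.
Selections missing a whole group: no violinists → C(14,4) = 1001; no pianists → C(12,4) = 495; no flautists → C(12,4) = 495.
Add back selections omitting two groups (i.e. drawn from a single group): C(5,4) + C(7,4) + C(7,4) = 75.
By inclusion–exclusion: 3876 − 1991 + 75 = 1960.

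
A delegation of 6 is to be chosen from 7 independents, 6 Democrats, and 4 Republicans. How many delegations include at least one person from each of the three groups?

With no constraint there are C(17,6) = 12376 possible selections.
Subtract selections that omit an entire group: no independents → C(10,6) = 210; no Democrats → C(11,6) = 462; no Republicans → C(13,6) = 1716.
Add back selections omitting two groups (i.e. drawn from a single group): C(7,6) + C(6,6) + C(4,6) = 8.
By inclusion–exclusion: 12376 − 2388 + 8 = 9996.

9996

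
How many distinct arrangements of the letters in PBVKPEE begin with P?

Fix P in the first position and arrange the remaining 6 letters.
Those 6 letters have E appearing twice, giving (6)!/(2!) = 360.

360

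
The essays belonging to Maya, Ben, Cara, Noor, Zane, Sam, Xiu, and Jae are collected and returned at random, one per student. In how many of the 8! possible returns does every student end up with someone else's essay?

Count assignments avoiding every fixed point. For any j of the 8 students fixed to their own essay, the other 8−j can be arranged in (8−j)! ways.
By inclusion–exclusion this is Σ_{j=0}^{8} (−1)^j C(8,j)·(8−j)!.
Computing: 40320 − 40320 + 20160 − 6720 + 1680 − 336 + 56 − 8 + 1 = 14833.

14833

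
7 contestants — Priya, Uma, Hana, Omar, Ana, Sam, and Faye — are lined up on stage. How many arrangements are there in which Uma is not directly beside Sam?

Of the 7! = 5040 arrangements, those with Uma and Sam adjacent number 2 × 6! = 1440 (treat the pair as a block with 2 internal orders).
So 5040 − 1440 = 3600 arrangements keep them apart.

3600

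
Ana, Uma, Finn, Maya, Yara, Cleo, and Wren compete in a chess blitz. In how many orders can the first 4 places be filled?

This is an ordered selection of 4 from 7: P(7,4).
That gives 7 × 6 × 5 × 4 = 840.

840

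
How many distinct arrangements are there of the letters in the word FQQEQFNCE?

15120

FQQEQFNCE has 9 letters with E appearing twice, F appearing twice, and Q appearing 3 times.
Dividing 9! = 362880 by 3!·2!·2! = 24 for the repeated letters gives 15120.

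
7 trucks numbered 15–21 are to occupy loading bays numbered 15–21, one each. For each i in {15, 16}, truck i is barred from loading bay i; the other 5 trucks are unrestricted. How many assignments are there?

3720

Let Aᵢ (for i ∈ {15, 16}) be the placements that put truck i in its forbidden loading bay. Any j of these fix j positions, leaving (7−j)! ways to fill the rest, and there are C(2,j) ways to pick which j.
By inclusion–exclusion, the number of valid placements is Σ_{j=0}^{2} (−1)^j C(2,j)·(7−j)!.
Computing: 5040 − 1440 + 120 = 3720.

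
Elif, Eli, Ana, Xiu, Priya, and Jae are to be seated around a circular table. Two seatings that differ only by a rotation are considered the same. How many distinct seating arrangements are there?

120

Fix one person's seat to break rotational symmetry; the remaining 5 people can be arranged in (5)! = 120 ways.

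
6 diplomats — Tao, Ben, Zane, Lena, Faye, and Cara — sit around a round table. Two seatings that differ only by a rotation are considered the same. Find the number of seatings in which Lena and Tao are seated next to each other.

Glue Lena and Tao into a block (2 internal orders). Seating 5 units around a circle gives (4)! arrangements.
So 2 × (4)! = 2 × 24 = 48.

48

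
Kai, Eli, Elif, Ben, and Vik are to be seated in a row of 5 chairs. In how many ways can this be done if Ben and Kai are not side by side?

72

Of the 5! = 120 arrangements, those with Ben and Kai adjacent number 2 × 4! = 48 (treat the pair as a block with 2 internal orders).
So 120 − 48 = 72 arrangements keep them apart.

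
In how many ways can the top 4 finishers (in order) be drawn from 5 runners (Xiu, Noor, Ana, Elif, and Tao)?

120

This is an ordered selection of 4 from 5: P(5,4).
That gives 5 × 4 × 3 × 2 = 120.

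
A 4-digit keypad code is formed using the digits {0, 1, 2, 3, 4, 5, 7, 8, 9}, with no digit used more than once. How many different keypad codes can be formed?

3024

With no repetition, fill the 4 digits in order: 9 choices, then 8, down to 6.
That product is 9 × 8 × 7 × 6 = 3024.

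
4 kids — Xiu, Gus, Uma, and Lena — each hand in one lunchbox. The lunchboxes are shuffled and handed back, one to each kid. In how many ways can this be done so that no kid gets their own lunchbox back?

This is the derangement count D_4: permutations of 4 items with no fixed point.
By inclusion–exclusion this is Σ_{j=0}^{4} (−1)^j C(4,j)·(4−j)!.
Computing: 24 − 24 + 12 − 4 + 1 = 9.

9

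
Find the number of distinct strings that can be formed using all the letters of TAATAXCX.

1680

The 8 letters of TAATAXCX have repeats: A appearing 3 times, T appearing twice, and X appearing twice.
The number of distinct arrangements is 8!/(3!·2!·2!) = 40320/24 = 1680.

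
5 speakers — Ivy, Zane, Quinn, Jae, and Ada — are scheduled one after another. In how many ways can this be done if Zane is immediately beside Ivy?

48

Glue Zane and Ivy into one block (2 internal orders), leaving 4 units to arrange in a row.
That gives 2 × 4! = 2 × 24 = 48.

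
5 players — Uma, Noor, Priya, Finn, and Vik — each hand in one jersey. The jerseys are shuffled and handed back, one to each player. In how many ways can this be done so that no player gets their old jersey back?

44

Let Aᵢ be the assignments in which player i gets their old jersey. We want the size of the complement of A₁∪…∪A_5.
By inclusion–exclusion this is Σ_{j=0}^{5} (−1)^j C(5,j)·(5−j)!.
Computing: 120 − 120 + 60 − 20 + 5 − 1 = 44.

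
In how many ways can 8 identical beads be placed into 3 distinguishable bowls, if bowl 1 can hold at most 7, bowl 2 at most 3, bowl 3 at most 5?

Without the upper bounds there are C(10,2) = 45 ways to split 8 among 3 bowls.
Subtract solutions that violate a single cap (substitute x_i' = x_i − (cap_i+1)): x_1 ≥ 8 gives C(2,2) = 1; x_2 ≥ 4 gives C(6,2) = 15; x_3 ≥ 6 gives C(4,2) = 6. Together 22.
No two caps can be exceeded simultaneously, so the pair terms are all 0.
By inclusion–exclusion the count is 45 − 22 + 0 = 23.

23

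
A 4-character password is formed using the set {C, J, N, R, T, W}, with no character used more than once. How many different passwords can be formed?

This is a permutation of 4 out of 6: P(6,4) = 6!/2!.
That product is 6 × 5 × 4 × 3 = 360.

360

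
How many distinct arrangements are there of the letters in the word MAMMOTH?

840

MAMMOTH has 7 letters with M appearing 3 times.
The number of distinct arrangements is 7!/(3!) = 5040/6 = 840.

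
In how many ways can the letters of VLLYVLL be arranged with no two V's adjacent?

Total arrangements of VLLYVLL: 7!/(4!·2!) = 105.
If the two V's are adjacent, glue them into one block, leaving 6 items to arrange: (6)!/(4!) = 30 ways.
Hence 105 − 30 = 75.

75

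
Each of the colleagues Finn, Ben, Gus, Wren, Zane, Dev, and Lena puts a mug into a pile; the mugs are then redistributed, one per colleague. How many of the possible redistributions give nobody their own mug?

Count assignments avoiding every fixed point. For any j of the 7 colleagues fixed to their own mug, the other 7−j can be arranged in (7−j)! ways.
By inclusion–exclusion this is Σ_{j=0}^{7} (−1)^j C(7,j)·(7−j)!.
Computing: 5040 − 5040 + 2520 − 840 + 210 − 42 + 7 − 1 = 1854.

1854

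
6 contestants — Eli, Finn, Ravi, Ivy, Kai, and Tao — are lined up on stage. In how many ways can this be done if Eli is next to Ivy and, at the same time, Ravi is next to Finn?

Treat {Eli,Ivy} as one block (2 orders) and {Ravi,Finn} as another (2 orders).
That leaves 4 units to arrange: 2 × 2 × 4! = 4 × 24 = 96.

96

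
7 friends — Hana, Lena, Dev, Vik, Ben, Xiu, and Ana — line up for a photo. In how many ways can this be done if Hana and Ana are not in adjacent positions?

3600

There are 7! = 5040 arrangements in all. If Hana and Ana are adjacent, merging them into one block gives 2·(6)! = 1440 arrangements.
So 5040 − 1440 = 3600 arrangements keep them apart.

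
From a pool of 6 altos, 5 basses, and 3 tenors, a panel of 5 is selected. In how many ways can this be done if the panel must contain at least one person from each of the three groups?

1365

Unrestricted: C(14,5) = 2002 ways to pick any 5 of the 14.
Selections missing a whole group: no altos → C(8,5) = 56; no basses → C(9,5) = 126; no tenors → C(11,5) = 462.
Add back selections omitting two groups (i.e. drawn from a single group): C(6,5) + C(5,5) + C(3,5) = 7.
By inclusion–exclusion: 2002 − 644 + 7 = 1365.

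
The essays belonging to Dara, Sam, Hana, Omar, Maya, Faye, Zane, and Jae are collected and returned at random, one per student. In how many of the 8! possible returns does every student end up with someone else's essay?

14833

Let Aᵢ be the assignments in which student i gets their own essay. We want the size of the complement of A₁∪…∪A_8.
By inclusion–exclusion this is Σ_{j=0}^{8} (−1)^j C(8,j)·(8−j)!.
Computing: 40320 − 40320 + 20160 − 6720 + 1680 − 336 + 56 − 8 + 1 = 14833.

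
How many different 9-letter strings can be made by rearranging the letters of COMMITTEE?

Letter multiplicities in COMMITTEE: C×1, E×2, I×1, M×2, O×1, T×2.
Dividing 9! = 362880 by 2!·2!·2! = 8 for the repeated letters gives 45360.

45360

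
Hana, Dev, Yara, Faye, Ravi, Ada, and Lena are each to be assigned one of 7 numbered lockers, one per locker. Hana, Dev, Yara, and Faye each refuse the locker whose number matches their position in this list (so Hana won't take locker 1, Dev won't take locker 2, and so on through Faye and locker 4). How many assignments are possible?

Let Aᵢ (for 1 ≤ i ≤ 4) be the placements that put person i in their forbidden locker. Any j of these fix j positions, leaving (7−j)! ways to fill the rest, and there are C(4,j) ways to pick which j.
By inclusion–exclusion, the number of valid placements is Σ_{j=0}^{4} (−1)^j C(4,j)·(7−j)!.
Computing: 5040 − 2880 + 720 − 96 + 6 = 2790.

2790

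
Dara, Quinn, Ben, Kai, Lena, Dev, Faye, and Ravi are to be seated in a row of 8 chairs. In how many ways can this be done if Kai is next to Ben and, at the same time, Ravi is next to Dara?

Treat {Kai,Ben} as one block (2 orders) and {Ravi,Dara} as another (2 orders).
That leaves 6 units to arrange: 2 × 2 × 6! = 4 × 720 = 2880.

2880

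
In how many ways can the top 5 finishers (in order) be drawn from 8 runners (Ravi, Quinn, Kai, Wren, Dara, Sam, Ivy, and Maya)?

6720

There are 8 choices for 1st place, 7 for 2nd, and so on down to 4 for position 5.
That gives 8 × 7 × 6 × 5 × 4 = 6720.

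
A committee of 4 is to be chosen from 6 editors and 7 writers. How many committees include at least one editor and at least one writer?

Total 4-person selections from all 13: C(13,4) = 715.
Subtract selections that omit an entire group: no editors → C(7,4) = 35; no writers → C(6,4) = 15.
Both groups omitted at once is impossible, so 715 − 50 = 665.

665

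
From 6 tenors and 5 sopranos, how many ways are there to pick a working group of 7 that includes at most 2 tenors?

Split by how many tenors are chosen (0 through 2).
Sum: C(6,0)·C(5,7) + C(6,1)·C(5,6) + C(6,2)·C(5,5) = 0 + 0 + 15 = 15.

15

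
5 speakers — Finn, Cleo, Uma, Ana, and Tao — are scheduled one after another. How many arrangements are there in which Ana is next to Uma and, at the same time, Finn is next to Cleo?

24

Treat {Ana,Uma} as one block (2 orders) and {Finn,Cleo} as another (2 orders).
That leaves 3 units to arrange: 2 × 2 × 3! = 4 × 6 = 24.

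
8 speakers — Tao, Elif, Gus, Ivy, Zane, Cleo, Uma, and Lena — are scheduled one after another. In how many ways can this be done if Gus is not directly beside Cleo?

There are 8! = 40320 arrangements in all. If Gus and Cleo are adjacent, merging them into one block gives 2·(7)! = 10080 arrangements.
So 40320 − 10080 = 30240 arrangements keep them apart.

30240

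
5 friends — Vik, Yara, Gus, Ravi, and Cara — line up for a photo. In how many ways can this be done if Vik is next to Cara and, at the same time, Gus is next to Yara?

24

Treat {Vik,Cara} as one block (2 orders) and {Gus,Yara} as another (2 orders).
That leaves 3 units to arrange: 2 × 2 × 3! = 4 × 6 = 24.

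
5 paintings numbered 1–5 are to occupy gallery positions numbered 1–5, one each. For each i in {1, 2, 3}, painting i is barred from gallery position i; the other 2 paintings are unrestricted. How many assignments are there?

Let Aᵢ (for i ∈ {1, 2, 3}) be the placements that put painting i in its forbidden gallery position. Any j of these fix j positions, leaving (5−j)! ways to fill the rest, and there are C(3,j) ways to pick which j.
By inclusion–exclusion, the number of valid placements is Σ_{j=0}^{3} (−1)^j C(3,j)·(5−j)!.
Computing: 120 − 72 + 18 − 2 = 64.

64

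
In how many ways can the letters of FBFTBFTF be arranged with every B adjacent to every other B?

Treat the 2 copies of B as a single block. The multiset to arrange is then {BB, F, F, F, F, T, T}, 7 items in all.
That gives (7)!/(4!·2!) = 105 arrangements.

105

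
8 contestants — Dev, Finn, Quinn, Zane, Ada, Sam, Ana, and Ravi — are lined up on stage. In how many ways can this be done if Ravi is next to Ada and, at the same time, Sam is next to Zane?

Treat {Ravi,Ada} as one block (2 orders) and {Sam,Zane} as another (2 orders).
That leaves 6 units to arrange: 2 × 2 × 6! = 4 × 720 = 2880.

2880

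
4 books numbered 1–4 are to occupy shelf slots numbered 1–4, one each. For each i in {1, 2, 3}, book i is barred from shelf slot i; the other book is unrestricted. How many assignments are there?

Let Aᵢ (for i ∈ {1, 2, 3}) be the placements that put book i in its forbidden shelf slot. Any j of these fix j positions, leaving (4−j)! ways to fill the rest, and there are C(3,j) ways to pick which j.
By inclusion–exclusion, the number of valid placements is Σ_{j=0}^{3} (−1)^j C(3,j)·(4−j)!.
Computing: 24 − 18 + 6 − 1 = 11.

11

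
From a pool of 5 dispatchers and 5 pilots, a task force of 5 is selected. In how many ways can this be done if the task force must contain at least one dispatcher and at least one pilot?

Total 5-person selections from all 10: C(10,5) = 252.
Subtract selections that omit an entire group: no dispatchers → C(5,5) = 1; no pilots → C(5,5) = 1.
Both groups omitted at once is impossible, so 252 − 2 = 250.

250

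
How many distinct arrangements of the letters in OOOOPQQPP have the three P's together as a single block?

Treat the 3 copies of P as a single block. The multiset to arrange is then {PPP, O, O, O, O, Q, Q}, 7 items in all.
That gives (7)!/(4!·2!) = 105 arrangements.

105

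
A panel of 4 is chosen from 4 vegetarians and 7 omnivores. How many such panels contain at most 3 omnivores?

295

Split by how many omnivores are chosen (0 through 3).
Sum: C(7,0)·C(4,4) + C(7,1)·C(4,3) + C(7,2)·C(4,2) + C(7,3)·C(4,1) = 1 + 28 + 126 + 140 = 295.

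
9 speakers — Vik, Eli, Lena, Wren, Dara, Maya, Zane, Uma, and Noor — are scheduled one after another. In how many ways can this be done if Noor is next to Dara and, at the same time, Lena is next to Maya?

Treat {Noor,Dara} as one block (2 orders) and {Lena,Maya} as another (2 orders).
That leaves 7 units to arrange: 2 × 2 × 7! = 4 × 5040 = 20160.

20160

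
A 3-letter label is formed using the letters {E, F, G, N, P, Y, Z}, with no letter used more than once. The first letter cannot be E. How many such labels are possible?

The first letter has 7−1 = 6 choices (anything except E).
The remaining 2 letters are filled from the other 6 symbols without repetition: 6 × 5 = 30.
Total: 6 × 30 = 180.

180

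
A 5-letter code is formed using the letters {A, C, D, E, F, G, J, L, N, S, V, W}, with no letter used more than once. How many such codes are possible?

95040

This is a permutation of 5 out of 12: P(12,5) = 12!/7!.
That product is 12 × 11 × 10 × 9 × 8 = 95040.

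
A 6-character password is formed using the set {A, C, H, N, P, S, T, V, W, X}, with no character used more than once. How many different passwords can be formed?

This is a permutation of 6 out of 10: P(10,6) = 10!/4!.
That product is 10 × 9 × 8 × 7 × 6 × 5 = 151200.

151200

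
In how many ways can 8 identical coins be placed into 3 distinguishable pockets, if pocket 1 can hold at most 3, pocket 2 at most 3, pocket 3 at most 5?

10

Without the upper bounds there are C(10,2) = 45 ways to split 8 among 3 pockets.
Subtract solutions that violate a single cap (substitute x_i' = x_i − (cap_i+1)): x_1 ≥ 4 gives C(6,2) = 15; x_2 ≥ 4 gives C(6,2) = 15; x_3 ≥ 6 gives C(4,2) = 6. Together 36.
Add back pairs where two caps are both exceeded: 1 + 0 + 0 = 1.
By inclusion–exclusion the count is 45 − 36 + 1 = 10.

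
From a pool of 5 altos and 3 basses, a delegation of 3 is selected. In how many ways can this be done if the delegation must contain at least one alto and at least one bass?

45

With no constraint there are C(8,3) = 56 possible selections.
Selections missing a whole group: no altos → C(3,3) = 1; no basses → C(5,3) = 10.
Both groups omitted at once is impossible, so 56 − 11 = 45.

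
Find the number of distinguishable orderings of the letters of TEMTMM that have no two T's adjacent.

40

Total arrangements of TEMTMM: 6!/(3!·2!) = 60.
If the two T's are adjacent, glue them into one block, leaving 5 items to arrange: (5)!/(3!) = 20 ways.
Hence 60 − 20 = 40.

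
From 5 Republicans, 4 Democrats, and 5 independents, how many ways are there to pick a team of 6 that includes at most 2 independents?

Split by how many independents are chosen (0 through 2).
Sum: C(5,0)·C(9,6) + C(5,1)·C(9,5) + C(5,2)·C(9,4) = 84 + 630 + 1260 = 1974.

1974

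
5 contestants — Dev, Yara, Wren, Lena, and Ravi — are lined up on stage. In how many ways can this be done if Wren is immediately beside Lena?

48

Glue Wren and Lena into one block (2 internal orders), leaving 4 units to arrange in a row.
So the count is 2·(4)! = 48.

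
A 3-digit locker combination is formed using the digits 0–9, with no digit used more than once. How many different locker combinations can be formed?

Choose and order 3 of the 10 symbols: the first digit has 10 options, the next 9, then 8.
That product is 10 × 9 × 8 = 720.

720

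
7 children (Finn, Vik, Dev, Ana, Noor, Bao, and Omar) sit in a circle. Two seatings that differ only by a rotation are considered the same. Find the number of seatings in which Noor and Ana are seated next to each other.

240

Glue Noor and Ana into a block (2 internal orders). Seating 6 units around a circle gives (5)! arrangements.
So 2 × (5)! = 2 × 120 = 240.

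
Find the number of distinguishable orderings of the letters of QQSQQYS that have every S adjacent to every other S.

Treat the 2 copies of S as a single block. The multiset to arrange is then {SS, Q, Q, Q, Q, Y}, 6 items in all.
That gives (6)!/(4!) = 30 arrangements.

30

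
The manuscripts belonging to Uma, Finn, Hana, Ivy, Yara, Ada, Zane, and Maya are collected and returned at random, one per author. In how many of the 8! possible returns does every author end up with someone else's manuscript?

14833

Let Aᵢ be the assignments in which author i gets their own manuscript. We want the size of the complement of A₁∪…∪A_8.
By inclusion–exclusion this is Σ_{j=0}^{8} (−1)^j C(8,j)·(8−j)!.
Computing: 40320 − 40320 + 20160 − 6720 + 1680 − 336 + 56 − 8 + 1 = 14833.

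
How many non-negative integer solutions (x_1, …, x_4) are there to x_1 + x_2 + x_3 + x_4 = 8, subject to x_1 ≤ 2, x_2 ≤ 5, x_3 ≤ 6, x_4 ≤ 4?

76

By stars and bars, unrestricted non-negative solutions to x_1+…+x_4 = 8 number C(8+3,3) = 165.
Subtract solutions that violate a single cap (substitute x_i' = x_i − (cap_i+1)): x_1 ≥ 3 gives C(8,3) = 56; x_2 ≥ 6 gives C(5,3) = 10; x_3 ≥ 7 gives C(4,3) = 4; x_4 ≥ 5 gives C(6,3) = 20. Together 90.
Add back pairs where two caps are both exceeded: 0 + 0 + 1 + 0 + 0 + 0 = 1.
By inclusion–exclusion the count is 165 − 90 + 1 = 76.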